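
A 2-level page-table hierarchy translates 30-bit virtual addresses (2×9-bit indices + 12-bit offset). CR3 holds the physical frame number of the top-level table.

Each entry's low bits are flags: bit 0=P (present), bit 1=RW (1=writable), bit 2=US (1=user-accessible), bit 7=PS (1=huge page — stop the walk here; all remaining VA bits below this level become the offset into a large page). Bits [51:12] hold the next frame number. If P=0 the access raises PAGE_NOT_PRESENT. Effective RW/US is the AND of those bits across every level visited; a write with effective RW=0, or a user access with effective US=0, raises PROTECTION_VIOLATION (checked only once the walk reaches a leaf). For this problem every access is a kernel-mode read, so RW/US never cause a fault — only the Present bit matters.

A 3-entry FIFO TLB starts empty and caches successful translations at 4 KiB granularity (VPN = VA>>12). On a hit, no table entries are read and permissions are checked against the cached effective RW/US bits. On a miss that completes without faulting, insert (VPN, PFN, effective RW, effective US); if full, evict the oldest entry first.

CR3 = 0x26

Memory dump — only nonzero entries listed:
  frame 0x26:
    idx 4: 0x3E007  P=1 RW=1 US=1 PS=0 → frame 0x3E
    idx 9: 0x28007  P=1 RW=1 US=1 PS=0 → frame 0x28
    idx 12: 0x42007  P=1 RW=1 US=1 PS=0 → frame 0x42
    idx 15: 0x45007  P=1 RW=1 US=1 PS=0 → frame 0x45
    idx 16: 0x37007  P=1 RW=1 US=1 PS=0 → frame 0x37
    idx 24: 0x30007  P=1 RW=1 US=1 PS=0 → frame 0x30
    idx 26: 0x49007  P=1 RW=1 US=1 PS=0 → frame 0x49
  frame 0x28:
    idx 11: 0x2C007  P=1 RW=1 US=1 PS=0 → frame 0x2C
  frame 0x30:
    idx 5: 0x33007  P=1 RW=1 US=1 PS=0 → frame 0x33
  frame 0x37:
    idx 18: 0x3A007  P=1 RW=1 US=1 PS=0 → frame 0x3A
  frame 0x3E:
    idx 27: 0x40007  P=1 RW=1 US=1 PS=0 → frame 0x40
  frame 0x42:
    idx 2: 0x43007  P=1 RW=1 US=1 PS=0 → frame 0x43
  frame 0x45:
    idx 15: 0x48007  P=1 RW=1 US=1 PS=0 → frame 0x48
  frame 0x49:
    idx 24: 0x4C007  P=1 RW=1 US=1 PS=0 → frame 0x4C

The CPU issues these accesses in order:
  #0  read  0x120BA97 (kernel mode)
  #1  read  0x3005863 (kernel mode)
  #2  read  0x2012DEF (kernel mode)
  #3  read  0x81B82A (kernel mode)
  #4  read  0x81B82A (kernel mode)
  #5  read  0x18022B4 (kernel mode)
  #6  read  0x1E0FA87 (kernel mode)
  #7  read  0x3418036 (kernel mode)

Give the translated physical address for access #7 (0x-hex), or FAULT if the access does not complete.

Walk each access:
#0 VA=0x120BA97 (r,kernel):
  L0: frame=0x26 idx=9 entry=0x28007 [P=1 RW=1 US=1 PS=0]
  L1: frame=0x28 idx=11 entry=0x2C007 [P=1 RW=1 US=1 PS=0]
  → PA=0x2CA97  (2 entries read)
#1 VA=0x3005863 (r,kernel):
  L0: frame=0x26 idx=24 entry=0x30007 [P=1 RW=1 US=1 PS=0]
  L1: frame=0x30 idx=5 entry=0x33007 [P=1 RW=1 US=1 PS=0]
  → PA=0x33863  (2 entries read)
#2 VA=0x2012DEF (r,kernel):
  L0: frame=0x26 idx=16 entry=0x37007 [P=1 RW=1 US=1 PS=0]
  L1: frame=0x37 idx=18 entry=0x3A007 [P=1 RW=1 US=1 PS=0]
  → PA=0x3ADEF  (2 entries read)
#3 VA=0x81B82A (r,kernel):
  L0: frame=0x26 idx=4 entry=0x3E007 [P=1 RW=1 US=1 PS=0]
  L1: frame=0x3E idx=27 entry=0x40007 [P=1 RW=1 US=1 PS=0]
  → PA=0x4082A  (2 entries read)
#4 VA=0x81B82A (r,kernel):
  TLB hit vpn=0x81B → PA=0x4082A
#5 VA=0x18022B4 (r,kernel):
  L0: frame=0x26 idx=12 entry=0x42007 [P=1 RW=1 US=1 PS=0]
  L1: frame=0x42 idx=2 entry=0x43007 [P=1 RW=1 US=1 PS=0]
  → PA=0x432B4  (2 entries read)
#6 VA=0x1E0FA87 (r,kernel):
  L0: frame=0x26 idx=15 entry=0x45007 [P=1 RW=1 US=1 PS=0]
  L1: frame=0x45 idx=15 entry=0x48007 [P=1 RW=1 US=1 PS=0]
  → PA=0x48A87  (2 entries read)
#7 VA=0x3418036 (r,kernel):
  L0: frame=0x26 idx=26 entry=0x49007 [P=1 RW=1 US=1 PS=0]
  L1: frame=0x49 idx=24 entry=0x4C007 [P=1 RW=1 US=1 PS=0]
  → PA=0x4C036  (2 entries read)

Access #7 PA: 0x4C036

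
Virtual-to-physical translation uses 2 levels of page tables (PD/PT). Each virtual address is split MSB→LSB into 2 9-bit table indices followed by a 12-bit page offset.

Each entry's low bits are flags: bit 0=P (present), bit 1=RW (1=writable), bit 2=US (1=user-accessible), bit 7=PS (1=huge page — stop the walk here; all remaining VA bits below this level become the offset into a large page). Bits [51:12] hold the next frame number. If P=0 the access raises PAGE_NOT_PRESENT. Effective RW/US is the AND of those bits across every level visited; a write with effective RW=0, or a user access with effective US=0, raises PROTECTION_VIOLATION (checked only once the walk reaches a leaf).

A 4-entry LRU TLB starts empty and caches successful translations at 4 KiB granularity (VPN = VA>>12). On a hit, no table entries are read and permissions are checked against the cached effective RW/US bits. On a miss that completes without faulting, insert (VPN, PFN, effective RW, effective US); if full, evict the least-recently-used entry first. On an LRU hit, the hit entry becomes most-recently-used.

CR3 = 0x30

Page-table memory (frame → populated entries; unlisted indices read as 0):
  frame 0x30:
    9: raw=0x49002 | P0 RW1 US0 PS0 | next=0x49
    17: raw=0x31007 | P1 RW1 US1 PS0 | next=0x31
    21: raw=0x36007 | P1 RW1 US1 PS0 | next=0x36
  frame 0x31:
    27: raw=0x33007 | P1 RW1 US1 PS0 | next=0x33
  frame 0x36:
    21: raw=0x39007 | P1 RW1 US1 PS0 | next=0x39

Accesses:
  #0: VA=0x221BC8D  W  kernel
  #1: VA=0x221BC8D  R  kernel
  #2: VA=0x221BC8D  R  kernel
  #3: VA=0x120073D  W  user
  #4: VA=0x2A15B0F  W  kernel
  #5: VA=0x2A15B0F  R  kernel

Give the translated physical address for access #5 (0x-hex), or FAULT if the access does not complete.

Walk each access:
#0 VA=0x221BC8D (w,kernel):
  lvl0: tbl 0x30, slot 17 ⇒ 0x31007 (P1/RW1/US1/PS0)
  lvl1: tbl 0x31, slot 27 ⇒ 0x33007 (P1/RW1/US1/PS0)
  ✓ 0x33C8D  — 2 lookups
#1 VA=0x221BC8D (r,kernel):
  TLB hit vpn=0x221B → PA=0x33C8D
#2 VA=0x221BC8D (r,kernel):
  TLB hit vpn=0x221B → PA=0x33C8D
#3 VA=0x120073D (w,user):
  lvl0: tbl 0x30, slot 9 ⇒ 0x49002 (P0/RW1/US0/PS0)
  → PAGE_NOT_PRESENT  (1 entries read)
#4 VA=0x2A15B0F (w,kernel):
  lvl0: tbl 0x30, slot 21 ⇒ 0x36007 (P1/RW1/US1/PS0)
  lvl1: tbl 0x36, slot 21 ⇒ 0x39007 (P1/RW1/US1/PS0)
  ✓ 0x39B0F  — 2 lookups
#5 VA=0x2A15B0F (r,kernel):
  TLB hit vpn=0x2A15 → PA=0x39B0F

Access #5 PA: 0x39B0F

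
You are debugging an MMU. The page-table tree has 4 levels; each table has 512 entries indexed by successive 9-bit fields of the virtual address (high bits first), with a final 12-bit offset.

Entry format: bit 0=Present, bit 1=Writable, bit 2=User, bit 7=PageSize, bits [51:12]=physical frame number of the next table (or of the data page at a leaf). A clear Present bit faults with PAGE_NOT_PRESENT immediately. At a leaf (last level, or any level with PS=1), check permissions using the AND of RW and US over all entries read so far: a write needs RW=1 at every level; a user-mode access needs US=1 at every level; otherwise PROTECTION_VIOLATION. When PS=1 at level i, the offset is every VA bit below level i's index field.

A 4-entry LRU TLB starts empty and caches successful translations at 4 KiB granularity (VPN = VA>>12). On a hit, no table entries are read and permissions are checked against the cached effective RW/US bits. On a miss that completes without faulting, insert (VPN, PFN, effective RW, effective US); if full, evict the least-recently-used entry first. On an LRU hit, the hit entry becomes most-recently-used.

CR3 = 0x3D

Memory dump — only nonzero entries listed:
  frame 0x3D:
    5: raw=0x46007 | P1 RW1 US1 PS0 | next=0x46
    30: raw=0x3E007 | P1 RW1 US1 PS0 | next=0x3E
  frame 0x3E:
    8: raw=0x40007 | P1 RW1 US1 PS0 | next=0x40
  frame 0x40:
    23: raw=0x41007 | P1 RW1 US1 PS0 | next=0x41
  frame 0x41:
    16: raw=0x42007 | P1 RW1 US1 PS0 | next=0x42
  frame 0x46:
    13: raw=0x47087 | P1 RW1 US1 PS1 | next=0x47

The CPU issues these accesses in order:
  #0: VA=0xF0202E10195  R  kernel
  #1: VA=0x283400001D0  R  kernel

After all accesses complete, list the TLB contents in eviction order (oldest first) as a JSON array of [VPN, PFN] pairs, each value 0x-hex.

Walk each access:
#0 VA=0xF0202E10195 (r,kernel):
  L0 @0x3D[30] → 0x3E007  P=1,RW=1,US=1,PS=0
  L1 @0x3E[8] → 0x40007  P=1,RW=1,US=1,PS=0
  L2 @0x40[23] → 0x41007  P=1,RW=1,US=1,PS=0
  L3 @0x41[16] → 0x42007  P=1,RW=1,US=1,PS=0
  → PA=0x42195  (4 entries read)
#1 VA=0x283400001D0 (r,kernel):
  L0 @0x3D[5] → 0x46007  P=1,RW=1,US=1,PS=0
  L1 @0x46[13] → 0x47087  P=1,RW=1,US=1,PS=1
  → PA=0x471D0 (huge @L1)  (2 entries read)

TLB: [["0xF0202E10", "0x42"], ["0x28340000", "0x47"]]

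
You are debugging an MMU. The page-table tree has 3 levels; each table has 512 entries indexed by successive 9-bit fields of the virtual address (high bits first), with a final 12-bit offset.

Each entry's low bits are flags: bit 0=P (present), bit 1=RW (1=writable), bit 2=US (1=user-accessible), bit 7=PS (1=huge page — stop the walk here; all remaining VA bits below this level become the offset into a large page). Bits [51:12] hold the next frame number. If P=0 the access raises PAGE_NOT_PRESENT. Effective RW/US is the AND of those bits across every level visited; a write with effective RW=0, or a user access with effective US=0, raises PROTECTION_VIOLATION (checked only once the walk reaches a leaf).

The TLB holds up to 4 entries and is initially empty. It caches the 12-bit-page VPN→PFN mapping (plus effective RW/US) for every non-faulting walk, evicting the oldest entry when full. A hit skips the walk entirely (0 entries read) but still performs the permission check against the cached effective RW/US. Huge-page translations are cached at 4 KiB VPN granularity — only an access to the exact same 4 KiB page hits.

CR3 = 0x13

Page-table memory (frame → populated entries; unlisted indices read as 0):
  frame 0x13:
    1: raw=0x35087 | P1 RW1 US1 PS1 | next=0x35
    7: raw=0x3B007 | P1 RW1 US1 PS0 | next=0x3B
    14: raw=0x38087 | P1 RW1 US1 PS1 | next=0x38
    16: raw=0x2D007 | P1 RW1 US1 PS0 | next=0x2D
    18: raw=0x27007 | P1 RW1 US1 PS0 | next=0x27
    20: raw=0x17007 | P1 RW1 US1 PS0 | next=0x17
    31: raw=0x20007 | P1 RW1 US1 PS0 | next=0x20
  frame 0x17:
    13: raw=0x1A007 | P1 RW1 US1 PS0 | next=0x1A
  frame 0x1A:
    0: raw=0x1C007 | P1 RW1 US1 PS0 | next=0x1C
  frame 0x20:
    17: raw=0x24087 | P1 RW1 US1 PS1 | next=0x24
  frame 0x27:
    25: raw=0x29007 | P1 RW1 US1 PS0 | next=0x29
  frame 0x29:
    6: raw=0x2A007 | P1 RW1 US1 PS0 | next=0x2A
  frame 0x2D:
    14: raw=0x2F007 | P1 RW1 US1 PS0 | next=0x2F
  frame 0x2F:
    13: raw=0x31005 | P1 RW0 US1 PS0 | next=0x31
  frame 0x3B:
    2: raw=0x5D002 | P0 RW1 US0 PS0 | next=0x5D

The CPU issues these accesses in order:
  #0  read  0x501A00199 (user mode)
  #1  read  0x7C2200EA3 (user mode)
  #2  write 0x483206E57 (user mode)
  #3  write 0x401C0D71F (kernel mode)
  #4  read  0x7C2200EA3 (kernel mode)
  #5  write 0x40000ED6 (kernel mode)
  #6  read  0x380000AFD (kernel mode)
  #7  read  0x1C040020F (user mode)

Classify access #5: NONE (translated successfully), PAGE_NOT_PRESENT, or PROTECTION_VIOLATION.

Trace:
#0 VA=0x501A00199 (r,user):
  lvl0: tbl 0x13, slot 20 ⇒ 0x17007 (P1/RW1/US1/PS0)
  lvl1: tbl 0x17, slot 13 ⇒ 0x1A007 (P1/RW1/US1/PS0)
  lvl2: tbl 0x1A, slot 0 ⇒ 0x1C007 (P1/RW1/US1/PS0)
  ⇒ phys 0x1C199  [3 reads]
#1 VA=0x7C2200EA3 (r,user):
  lvl0: tbl 0x13, slot 31 ⇒ 0x20007 (P1/RW1/US1/PS0)
  lvl1: tbl 0x20, slot 17 ⇒ 0x24087 (P1/RW1/US1/PS1)
  ⇒ phys 0x24EA3 (huge @L1)  [2 reads]
#2 VA=0x483206E57 (w,user):
  lvl0: tbl 0x13, slot 18 ⇒ 0x27007 (P1/RW1/US1/PS0)
  lvl1: tbl 0x27, slot 25 ⇒ 0x29007 (P1/RW1/US1/PS0)
  lvl2: tbl 0x29, slot 6 ⇒ 0x2A007 (P1/RW1/US1/PS0)
  ⇒ phys 0x2AE57  [3 reads]
#3 VA=0x401C0D71F (w,kernel):
  lvl0: tbl 0x13, slot 16 ⇒ 0x2D007 (P1/RW1/US1/PS0)
  lvl1: tbl 0x2D, slot 14 ⇒ 0x2F007 (P1/RW1/US1/PS0)
  lvl2: tbl 0x2F, slot 13 ⇒ 0x31005 (P1/RW0/US1/PS0)
  ⇒ fault: PROTECTION_VIOLATION  — 3 lookups
#4 VA=0x7C2200EA3 (r,kernel):
  TLB hit vpn=0x7C2200 → PA=0x24EA3
#5 VA=0x40000ED6 (w,kernel):
  lvl0: tbl 0x13, slot 1 ⇒ 0x35087 (P1/RW1/US1/PS1)
  ⇒ phys 0x35ED6 (huge @L0)  [1 reads]
#6 VA=0x380000AFD (r,kernel):
  lvl0: tbl 0x13, slot 14 ⇒ 0x38087 (P1/RW1/US1/PS1)
  ⇒ phys 0x38AFD (huge @L0)  [1 reads]
#7 VA=0x1C040020F (r,user):
  lvl0: tbl 0x13, slot 7 ⇒ 0x3B007 (P1/RW1/US1/PS0)
  lvl1: tbl 0x3B, slot 2 ⇒ 0x5D002 (P0/RW1/US0/PS0)
  ⇒ fault: PAGE_NOT_PRESENT  — 2 lookups

Access #5 fault: NONE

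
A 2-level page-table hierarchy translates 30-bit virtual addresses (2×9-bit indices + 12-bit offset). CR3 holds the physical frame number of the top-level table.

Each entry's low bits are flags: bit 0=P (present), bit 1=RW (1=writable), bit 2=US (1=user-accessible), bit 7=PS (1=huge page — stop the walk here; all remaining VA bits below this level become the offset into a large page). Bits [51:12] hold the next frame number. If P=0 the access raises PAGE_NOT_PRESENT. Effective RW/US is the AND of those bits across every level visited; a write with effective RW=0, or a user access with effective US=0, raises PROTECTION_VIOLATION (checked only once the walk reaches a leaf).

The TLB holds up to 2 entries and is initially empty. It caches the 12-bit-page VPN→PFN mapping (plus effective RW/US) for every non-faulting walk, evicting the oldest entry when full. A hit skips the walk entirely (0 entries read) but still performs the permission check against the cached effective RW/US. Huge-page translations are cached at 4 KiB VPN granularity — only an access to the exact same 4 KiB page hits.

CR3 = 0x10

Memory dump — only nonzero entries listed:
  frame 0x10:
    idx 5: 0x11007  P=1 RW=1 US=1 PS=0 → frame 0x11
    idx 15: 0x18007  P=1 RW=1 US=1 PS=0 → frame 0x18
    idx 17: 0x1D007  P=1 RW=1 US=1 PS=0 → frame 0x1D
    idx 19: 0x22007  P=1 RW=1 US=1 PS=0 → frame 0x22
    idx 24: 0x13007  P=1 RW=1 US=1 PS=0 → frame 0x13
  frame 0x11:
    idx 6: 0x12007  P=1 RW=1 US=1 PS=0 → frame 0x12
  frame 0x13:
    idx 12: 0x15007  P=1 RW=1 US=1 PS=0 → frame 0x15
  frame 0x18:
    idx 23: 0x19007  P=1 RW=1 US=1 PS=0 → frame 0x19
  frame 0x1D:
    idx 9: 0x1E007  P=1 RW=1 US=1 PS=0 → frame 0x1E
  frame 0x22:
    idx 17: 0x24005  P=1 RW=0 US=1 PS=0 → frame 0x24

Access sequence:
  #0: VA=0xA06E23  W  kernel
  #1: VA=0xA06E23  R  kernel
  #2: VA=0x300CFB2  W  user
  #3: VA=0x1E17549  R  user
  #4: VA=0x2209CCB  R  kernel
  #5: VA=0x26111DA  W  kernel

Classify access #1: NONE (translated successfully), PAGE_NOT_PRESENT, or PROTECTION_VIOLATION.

Walk each access:
#0 VA=0xA06E23 (w,kernel):
  L0 @0x10[5] → 0x11007  P=1,RW=1,US=1,PS=0
  L1 @0x11[6] → 0x12007  P=1,RW=1,US=1,PS=0
  ⇒ phys 0x12E23  [2 reads]
#1 VA=0xA06E23 (r,kernel):
  TLB hit vpn=0xA06 → PA=0x12E23
#2 VA=0x300CFB2 (w,user):
  L0 @0x10[24] → 0x13007  P=1,RW=1,US=1,PS=0
  L1 @0x13[12] → 0x15007  P=1,RW=1,US=1,PS=0
  ⇒ phys 0x15FB2  [2 reads]
#3 VA=0x1E17549 (r,user):
  L0 @0x10[15] → 0x18007  P=1,RW=1,US=1,PS=0
  L1 @0x18[23] → 0x19007  P=1,RW=1,US=1,PS=0
  ⇒ phys 0x19549  [2 reads]
#4 VA=0x2209CCB (r,kernel):
  L0 @0x10[17] → 0x1D007  P=1,RW=1,US=1,PS=0
  L1 @0x1D[9] → 0x1E007  P=1,RW=1,US=1,PS=0
  ⇒ phys 0x1ECCB  [2 reads]
#5 VA=0x26111DA (w,kernel):
  L0 @0x10[19] → 0x22007  P=1,RW=1,US=1,PS=0
  L1 @0x22[17] → 0x24005  P=1,RW=0,US=1,PS=0
  ⇒ fault: PROTECTION_VIOLATION  — 2 lookups

Access #1 fault: NONE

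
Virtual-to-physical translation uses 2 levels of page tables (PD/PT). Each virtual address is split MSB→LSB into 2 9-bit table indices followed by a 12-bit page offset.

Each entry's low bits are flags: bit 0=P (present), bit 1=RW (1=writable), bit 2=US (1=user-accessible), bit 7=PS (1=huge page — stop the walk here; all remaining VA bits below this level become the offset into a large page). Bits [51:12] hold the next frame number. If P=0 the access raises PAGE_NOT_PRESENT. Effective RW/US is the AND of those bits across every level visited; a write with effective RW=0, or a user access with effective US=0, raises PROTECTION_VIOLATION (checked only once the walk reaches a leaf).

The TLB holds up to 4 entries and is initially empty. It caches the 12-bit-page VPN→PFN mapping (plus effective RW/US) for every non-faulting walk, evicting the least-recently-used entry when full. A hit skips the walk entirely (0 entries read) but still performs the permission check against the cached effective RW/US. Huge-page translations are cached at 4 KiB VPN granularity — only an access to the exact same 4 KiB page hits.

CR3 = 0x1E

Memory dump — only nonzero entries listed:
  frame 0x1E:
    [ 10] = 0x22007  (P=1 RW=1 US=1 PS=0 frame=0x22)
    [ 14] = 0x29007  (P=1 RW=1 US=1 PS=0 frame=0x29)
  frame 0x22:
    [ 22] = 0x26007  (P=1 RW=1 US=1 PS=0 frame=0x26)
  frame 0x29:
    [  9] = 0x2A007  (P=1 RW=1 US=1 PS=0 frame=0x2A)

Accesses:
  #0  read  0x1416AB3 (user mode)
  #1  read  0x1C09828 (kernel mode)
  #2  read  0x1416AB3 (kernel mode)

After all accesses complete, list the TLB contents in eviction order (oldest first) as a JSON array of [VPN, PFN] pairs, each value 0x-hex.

Walk each access:
#0 VA=0x1416AB3 (r,user):
  L0 @0x1E[10] → 0x22007  P=1,RW=1,US=1,PS=0
  L1 @0x22[22] → 0x26007  P=1,RW=1,US=1,PS=0
  → PA=0x26AB3  (2 entries read)
#1 VA=0x1C09828 (r,kernel):
  L0 @0x1E[14] → 0x29007  P=1,RW=1,US=1,PS=0
  L1 @0x29[9] → 0x2A007  P=1,RW=1,US=1,PS=0
  → PA=0x2A828  (2 entries read)
#2 VA=0x1416AB3 (r,kernel):
  TLB hit vpn=0x1416 → PA=0x26AB3

TLB: [["0x1C09", "0x2A"], ["0x1416", "0x26"]]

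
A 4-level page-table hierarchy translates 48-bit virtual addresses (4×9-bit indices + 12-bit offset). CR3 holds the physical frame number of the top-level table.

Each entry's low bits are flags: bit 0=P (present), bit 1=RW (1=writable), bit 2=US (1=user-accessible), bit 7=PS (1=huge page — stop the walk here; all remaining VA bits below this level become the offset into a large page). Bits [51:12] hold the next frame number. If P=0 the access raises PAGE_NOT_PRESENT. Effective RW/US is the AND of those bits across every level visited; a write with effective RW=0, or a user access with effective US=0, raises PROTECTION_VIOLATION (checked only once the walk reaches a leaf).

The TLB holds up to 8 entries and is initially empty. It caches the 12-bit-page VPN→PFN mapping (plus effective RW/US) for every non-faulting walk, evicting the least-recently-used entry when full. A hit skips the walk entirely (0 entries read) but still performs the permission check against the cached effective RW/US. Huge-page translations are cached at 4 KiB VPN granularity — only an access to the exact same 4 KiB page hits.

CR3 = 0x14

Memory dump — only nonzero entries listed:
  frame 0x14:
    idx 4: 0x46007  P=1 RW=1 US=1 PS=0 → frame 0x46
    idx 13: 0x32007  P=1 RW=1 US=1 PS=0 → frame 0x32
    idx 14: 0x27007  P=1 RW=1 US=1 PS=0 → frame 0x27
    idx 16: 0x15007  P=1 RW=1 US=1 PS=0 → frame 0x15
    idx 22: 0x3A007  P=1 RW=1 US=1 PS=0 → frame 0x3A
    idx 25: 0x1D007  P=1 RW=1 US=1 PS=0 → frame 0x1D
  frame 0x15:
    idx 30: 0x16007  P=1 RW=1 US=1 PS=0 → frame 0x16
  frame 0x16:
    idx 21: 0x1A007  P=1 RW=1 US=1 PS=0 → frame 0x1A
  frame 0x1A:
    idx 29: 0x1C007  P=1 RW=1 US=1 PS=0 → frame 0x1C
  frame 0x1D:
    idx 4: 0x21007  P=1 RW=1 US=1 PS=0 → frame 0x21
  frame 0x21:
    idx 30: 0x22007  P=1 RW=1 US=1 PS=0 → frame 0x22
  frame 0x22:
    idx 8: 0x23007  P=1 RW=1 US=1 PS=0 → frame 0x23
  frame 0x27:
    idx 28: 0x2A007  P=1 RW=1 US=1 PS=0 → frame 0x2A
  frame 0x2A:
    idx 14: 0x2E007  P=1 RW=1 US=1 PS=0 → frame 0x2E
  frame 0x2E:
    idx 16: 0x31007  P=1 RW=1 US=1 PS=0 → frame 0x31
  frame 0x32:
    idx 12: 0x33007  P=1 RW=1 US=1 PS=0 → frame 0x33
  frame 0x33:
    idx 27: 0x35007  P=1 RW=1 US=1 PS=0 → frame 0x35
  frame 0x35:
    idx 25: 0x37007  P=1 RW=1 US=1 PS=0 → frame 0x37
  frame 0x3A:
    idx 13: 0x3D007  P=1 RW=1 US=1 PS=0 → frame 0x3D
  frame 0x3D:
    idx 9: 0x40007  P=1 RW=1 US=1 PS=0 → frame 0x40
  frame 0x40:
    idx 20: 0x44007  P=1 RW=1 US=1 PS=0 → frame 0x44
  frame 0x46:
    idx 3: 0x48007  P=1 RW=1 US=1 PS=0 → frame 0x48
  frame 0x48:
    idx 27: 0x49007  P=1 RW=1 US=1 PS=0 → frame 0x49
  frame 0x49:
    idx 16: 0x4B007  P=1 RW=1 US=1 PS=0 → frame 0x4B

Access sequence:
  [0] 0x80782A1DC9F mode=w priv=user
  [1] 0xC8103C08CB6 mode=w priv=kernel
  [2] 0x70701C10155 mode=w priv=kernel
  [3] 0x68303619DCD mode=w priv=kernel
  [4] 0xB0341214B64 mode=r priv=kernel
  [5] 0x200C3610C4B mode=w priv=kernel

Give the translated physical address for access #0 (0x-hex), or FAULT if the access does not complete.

Trace:
#0 VA=0x80782A1DC9F (w,user):
  L0 @0x14[16] → 0x15007  P=1,RW=1,US=1,PS=0
  L1 @0x15[30] → 0x16007  P=1,RW=1,US=1,PS=0
  L2 @0x16[21] → 0x1A007  P=1,RW=1,US=1,PS=0
  L3 @0x1A[29] → 0x1C007  P=1,RW=1,US=1,PS=0
  → PA=0x1CC9F  (4 entries read)
#1 VA=0xC8103C08CB6 (w,kernel):
  L0 @0x14[25] → 0x1D007  P=1,RW=1,US=1,PS=0
  L1 @0x1D[4] → 0x21007  P=1,RW=1,US=1,PS=0
  L2 @0x21[30] → 0x22007  P=1,RW=1,US=1,PS=0
  L3 @0x22[8] → 0x23007  P=1,RW=1,US=1,PS=0
  → PA=0x23CB6  (4 entries read)
#2 VA=0x70701C10155 (w,kernel):
  L0 @0x14[14] → 0x27007  P=1,RW=1,US=1,PS=0
  L1 @0x27[28] → 0x2A007  P=1,RW=1,US=1,PS=0
  L2 @0x2A[14] → 0x2E007  P=1,RW=1,US=1,PS=0
  L3 @0x2E[16] → 0x31007  P=1,RW=1,US=1,PS=0
  → PA=0x31155  (4 entries read)
#3 VA=0x68303619DCD (w,kernel):
  L0 @0x14[13] → 0x32007  P=1,RW=1,US=1,PS=0
  L1 @0x32[12] → 0x33007  P=1,RW=1,US=1,PS=0
  L2 @0x33[27] → 0x35007  P=1,RW=1,US=1,PS=0
  L3 @0x35[25] → 0x37007  P=1,RW=1,US=1,PS=0
  → PA=0x37DCD  (4 entries read)
#4 VA=0xB0341214B64 (r,kernel):
  L0 @0x14[22] → 0x3A007  P=1,RW=1,US=1,PS=0
  L1 @0x3A[13] → 0x3D007  P=1,RW=1,US=1,PS=0
  L2 @0x3D[9] → 0x40007  P=1,RW=1,US=1,PS=0
  L3 @0x40[20] → 0x44007  P=1,RW=1,US=1,PS=0
  → PA=0x44B64  (4 entries read)
#5 VA=0x200C3610C4B (w,kernel):
  L0 @0x14[4] → 0x46007  P=1,RW=1,US=1,PS=0
  L1 @0x46[3] → 0x48007  P=1,RW=1,US=1,PS=0
  L2 @0x48[27] → 0x49007  P=1,RW=1,US=1,PS=0
  L3 @0x49[16] → 0x4B007  P=1,RW=1,US=1,PS=0
  → PA=0x4BC4B  (4 entries read)

Access #0 PA: 0x1CC9F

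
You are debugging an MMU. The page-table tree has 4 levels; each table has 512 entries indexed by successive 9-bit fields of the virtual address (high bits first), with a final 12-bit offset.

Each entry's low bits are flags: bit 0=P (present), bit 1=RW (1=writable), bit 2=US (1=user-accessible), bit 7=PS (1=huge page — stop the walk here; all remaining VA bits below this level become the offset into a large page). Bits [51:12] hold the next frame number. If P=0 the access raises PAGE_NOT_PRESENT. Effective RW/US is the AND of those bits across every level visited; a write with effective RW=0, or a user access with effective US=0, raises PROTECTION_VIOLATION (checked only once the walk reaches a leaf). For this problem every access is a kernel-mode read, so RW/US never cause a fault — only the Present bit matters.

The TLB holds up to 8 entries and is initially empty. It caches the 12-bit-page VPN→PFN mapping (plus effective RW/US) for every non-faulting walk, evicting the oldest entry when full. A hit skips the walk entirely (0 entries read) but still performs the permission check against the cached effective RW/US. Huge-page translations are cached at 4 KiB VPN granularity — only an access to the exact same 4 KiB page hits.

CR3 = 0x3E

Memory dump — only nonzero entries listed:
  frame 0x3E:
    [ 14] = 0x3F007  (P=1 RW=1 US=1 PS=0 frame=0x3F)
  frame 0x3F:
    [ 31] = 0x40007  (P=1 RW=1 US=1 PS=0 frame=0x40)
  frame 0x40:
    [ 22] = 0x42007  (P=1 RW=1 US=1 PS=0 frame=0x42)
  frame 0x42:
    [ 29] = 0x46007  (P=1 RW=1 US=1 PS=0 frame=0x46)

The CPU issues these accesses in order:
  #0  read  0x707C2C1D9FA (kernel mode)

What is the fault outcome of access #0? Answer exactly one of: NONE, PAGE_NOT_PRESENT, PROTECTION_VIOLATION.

Per-access translation:
#0 VA=0x707C2C1D9FA (r,kernel):
  [0] read 0x3E idx=14: raw=0x3F007 flags P=1 W=1 U=1 S=0
  [1] read 0x3F idx=31: raw=0x40007 flags P=1 W=1 U=1 S=0
  [2] read 0x40 idx=22: raw=0x42007 flags P=1 W=1 U=1 S=0
  [3] read 0x42 idx=29: raw=0x46007 flags P=1 W=1 U=1 S=0
  ⇒ phys 0x469FA  [4 reads]

Access #0 fault: NONE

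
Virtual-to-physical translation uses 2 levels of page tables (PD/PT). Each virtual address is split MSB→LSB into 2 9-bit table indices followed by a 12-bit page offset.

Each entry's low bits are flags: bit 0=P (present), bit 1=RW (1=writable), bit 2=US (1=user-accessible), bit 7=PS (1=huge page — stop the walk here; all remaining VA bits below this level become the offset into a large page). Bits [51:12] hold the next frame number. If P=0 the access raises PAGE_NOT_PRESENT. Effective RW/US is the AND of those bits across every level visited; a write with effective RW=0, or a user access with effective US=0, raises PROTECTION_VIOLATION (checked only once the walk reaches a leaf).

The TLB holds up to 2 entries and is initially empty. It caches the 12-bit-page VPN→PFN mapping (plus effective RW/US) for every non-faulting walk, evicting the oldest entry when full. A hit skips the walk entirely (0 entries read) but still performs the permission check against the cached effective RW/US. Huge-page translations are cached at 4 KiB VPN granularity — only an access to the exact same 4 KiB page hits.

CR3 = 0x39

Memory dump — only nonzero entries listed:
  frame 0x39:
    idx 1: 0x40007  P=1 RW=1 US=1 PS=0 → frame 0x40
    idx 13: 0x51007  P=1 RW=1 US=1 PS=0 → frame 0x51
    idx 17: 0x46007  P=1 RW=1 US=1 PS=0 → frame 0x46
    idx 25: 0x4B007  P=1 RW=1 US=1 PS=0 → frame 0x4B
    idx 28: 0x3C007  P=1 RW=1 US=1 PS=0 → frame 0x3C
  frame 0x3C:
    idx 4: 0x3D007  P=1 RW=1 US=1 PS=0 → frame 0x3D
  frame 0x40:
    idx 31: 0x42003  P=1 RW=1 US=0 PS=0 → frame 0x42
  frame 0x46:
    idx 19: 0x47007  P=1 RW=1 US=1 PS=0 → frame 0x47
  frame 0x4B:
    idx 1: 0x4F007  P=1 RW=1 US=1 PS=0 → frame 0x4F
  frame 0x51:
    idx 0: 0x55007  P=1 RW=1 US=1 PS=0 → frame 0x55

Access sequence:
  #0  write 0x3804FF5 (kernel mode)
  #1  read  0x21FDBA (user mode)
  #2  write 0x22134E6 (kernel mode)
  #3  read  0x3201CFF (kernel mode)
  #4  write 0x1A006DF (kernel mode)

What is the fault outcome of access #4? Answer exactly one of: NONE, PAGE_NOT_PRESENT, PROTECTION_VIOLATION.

Walk each access:
#0 VA=0x3804FF5 (w,kernel):
  L0 @0x39[28] → 0x3C007  P=1,RW=1,US=1,PS=0
  L1 @0x3C[4] → 0x3D007  P=1,RW=1,US=1,PS=0
  ✓ 0x3DFF5  — 2 lookups
#1 VA=0x21FDBA (r,user):
  L0 @0x39[1] → 0x40007  P=1,RW=1,US=1,PS=0
  L1 @0x40[31] → 0x42003  P=1,RW=1,US=0,PS=0
  → PROTECTION_VIOLATION  (2 entries read)
#2 VA=0x22134E6 (w,kernel):
  L0 @0x39[17] → 0x46007  P=1,RW=1,US=1,PS=0
  L1 @0x46[19] → 0x47007  P=1,RW=1,US=1,PS=0
  ✓ 0x474E6  — 2 lookups
#3 VA=0x3201CFF (r,kernel):
  L0 @0x39[25] → 0x4B007  P=1,RW=1,US=1,PS=0
  L1 @0x4B[1] → 0x4F007  P=1,RW=1,US=1,PS=0
  ✓ 0x4FCFF  — 2 lookups
#4 VA=0x1A006DF (w,kernel):
  L0 @0x39[13] → 0x51007  P=1,RW=1,US=1,PS=0
  L1 @0x51[0] → 0x55007  P=1,RW=1,US=1,PS=0
  ✓ 0x556DF  — 2 lookups

Access #4 fault: NONE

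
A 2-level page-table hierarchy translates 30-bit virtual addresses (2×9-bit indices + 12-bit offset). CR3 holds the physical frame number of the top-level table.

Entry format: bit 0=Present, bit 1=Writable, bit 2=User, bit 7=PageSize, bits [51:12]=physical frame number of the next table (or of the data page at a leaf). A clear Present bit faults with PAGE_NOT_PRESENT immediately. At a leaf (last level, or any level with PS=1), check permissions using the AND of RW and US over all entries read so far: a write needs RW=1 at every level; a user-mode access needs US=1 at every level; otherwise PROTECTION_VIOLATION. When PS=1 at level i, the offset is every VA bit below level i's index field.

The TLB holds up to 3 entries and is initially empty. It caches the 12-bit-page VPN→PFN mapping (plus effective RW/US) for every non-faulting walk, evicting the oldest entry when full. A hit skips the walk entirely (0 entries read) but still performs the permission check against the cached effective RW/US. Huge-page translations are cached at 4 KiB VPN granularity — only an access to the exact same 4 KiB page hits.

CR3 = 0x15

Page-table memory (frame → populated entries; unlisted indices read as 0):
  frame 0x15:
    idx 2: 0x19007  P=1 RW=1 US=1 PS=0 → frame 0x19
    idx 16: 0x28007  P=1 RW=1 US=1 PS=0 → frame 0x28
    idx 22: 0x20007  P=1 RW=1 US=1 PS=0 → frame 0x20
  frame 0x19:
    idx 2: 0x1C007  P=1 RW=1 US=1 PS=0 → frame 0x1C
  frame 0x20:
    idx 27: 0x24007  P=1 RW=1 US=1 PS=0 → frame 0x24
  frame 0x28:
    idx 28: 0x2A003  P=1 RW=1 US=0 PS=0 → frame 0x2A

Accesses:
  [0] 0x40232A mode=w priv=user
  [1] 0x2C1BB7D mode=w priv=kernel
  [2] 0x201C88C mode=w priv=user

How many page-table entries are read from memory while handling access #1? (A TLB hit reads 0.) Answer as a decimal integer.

Trace:
#0 VA=0x40232A (w,user):
  L0 @0x15[2] → 0x19007  P=1,RW=1,US=1,PS=0
  L1 @0x19[2] → 0x1C007  P=1,RW=1,US=1,PS=0
  → PA=0x1C32A  (2 entries read)
#1 VA=0x2C1BB7D (w,kernel):
  L0 @0x15[22] → 0x20007  P=1,RW=1,US=1,PS=0
  L1 @0x20[27] → 0x24007  P=1,RW=1,US=1,PS=0
  → PA=0x24B7D  (2 entries read)
#2 VA=0x201C88C (w,user):
  L0 @0x15[16] → 0x28007  P=1,RW=1,US=1,PS=0
  L1 @0x28[28] → 0x2A003  P=1,RW=1,US=0,PS=0
  → PROTECTION_VIOLATION  (2 entries read)

Entries read for #1: 2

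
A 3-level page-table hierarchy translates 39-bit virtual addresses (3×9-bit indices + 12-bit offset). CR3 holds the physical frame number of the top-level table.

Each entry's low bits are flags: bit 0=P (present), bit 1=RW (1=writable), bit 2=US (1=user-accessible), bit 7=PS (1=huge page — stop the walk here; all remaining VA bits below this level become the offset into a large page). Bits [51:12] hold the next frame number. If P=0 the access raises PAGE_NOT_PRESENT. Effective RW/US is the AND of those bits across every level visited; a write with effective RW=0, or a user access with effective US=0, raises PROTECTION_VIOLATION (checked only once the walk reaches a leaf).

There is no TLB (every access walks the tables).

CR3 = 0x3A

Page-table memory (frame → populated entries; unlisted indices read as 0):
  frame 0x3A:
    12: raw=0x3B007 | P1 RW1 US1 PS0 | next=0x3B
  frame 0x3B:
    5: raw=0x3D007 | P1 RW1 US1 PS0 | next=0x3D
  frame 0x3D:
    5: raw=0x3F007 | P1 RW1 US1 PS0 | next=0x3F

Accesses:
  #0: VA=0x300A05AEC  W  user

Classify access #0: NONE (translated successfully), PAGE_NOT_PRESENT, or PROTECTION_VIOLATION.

Per-access translation:
#0 VA=0x300A05AEC (w,user):
  L0 @0x3A[12] → 0x3B007  P=1,RW=1,US=1,PS=0
  L1 @0x3B[5] → 0x3D007  P=1,RW=1,US=1,PS=0
  L2 @0x3D[5] → 0x3F007  P=1,RW=1,US=1,PS=0
  ✓ 0x3FAEC  — 3 lookups

Access #0 fault: NONE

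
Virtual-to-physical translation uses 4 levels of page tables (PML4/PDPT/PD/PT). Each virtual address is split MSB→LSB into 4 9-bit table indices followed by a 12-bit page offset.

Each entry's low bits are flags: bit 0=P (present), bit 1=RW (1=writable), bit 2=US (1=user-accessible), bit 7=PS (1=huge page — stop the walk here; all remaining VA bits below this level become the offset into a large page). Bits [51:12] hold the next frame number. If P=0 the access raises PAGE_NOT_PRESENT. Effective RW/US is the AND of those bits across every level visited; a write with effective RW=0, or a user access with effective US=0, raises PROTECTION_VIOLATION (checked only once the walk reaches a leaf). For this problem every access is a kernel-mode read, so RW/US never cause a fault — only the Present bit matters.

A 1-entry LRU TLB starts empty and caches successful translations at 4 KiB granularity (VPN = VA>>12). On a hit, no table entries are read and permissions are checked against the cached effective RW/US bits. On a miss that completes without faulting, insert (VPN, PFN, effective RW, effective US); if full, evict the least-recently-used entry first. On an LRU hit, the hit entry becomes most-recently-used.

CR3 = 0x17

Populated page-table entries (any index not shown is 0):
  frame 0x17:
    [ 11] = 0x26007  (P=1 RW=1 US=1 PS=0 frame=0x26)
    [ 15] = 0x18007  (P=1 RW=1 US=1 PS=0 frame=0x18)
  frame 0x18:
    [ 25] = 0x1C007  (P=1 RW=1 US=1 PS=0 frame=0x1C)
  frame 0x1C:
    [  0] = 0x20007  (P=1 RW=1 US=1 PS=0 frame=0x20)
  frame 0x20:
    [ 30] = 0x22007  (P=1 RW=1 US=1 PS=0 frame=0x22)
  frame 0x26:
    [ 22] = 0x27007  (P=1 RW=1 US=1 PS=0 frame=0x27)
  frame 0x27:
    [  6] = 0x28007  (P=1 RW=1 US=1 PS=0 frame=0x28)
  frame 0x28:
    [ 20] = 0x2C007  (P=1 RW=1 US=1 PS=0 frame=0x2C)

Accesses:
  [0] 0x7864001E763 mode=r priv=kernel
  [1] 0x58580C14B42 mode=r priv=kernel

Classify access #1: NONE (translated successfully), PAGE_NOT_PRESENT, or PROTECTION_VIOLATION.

Walk each access:
#0 VA=0x7864001E763 (r,kernel):
  L0: frame=0x17 idx=15 entry=0x18007 [P=1 RW=1 US=1 PS=0]
  L1: frame=0x18 idx=25 entry=0x1C007 [P=1 RW=1 US=1 PS=0]
  L2: frame=0x1C idx=0 entry=0x20007 [P=1 RW=1 US=1 PS=0]
  L3: frame=0x20 idx=30 entry=0x22007 [P=1 RW=1 US=1 PS=0]
  ⇒ phys 0x22763  [4 reads]
#1 VA=0x58580C14B42 (r,kernel):
  L0: frame=0x17 idx=11 entry=0x26007 [P=1 RW=1 US=1 PS=0]
  L1: frame=0x26 idx=22 entry=0x27007 [P=1 RW=1 US=1 PS=0]
  L2: frame=0x27 idx=6 entry=0x28007 [P=1 RW=1 US=1 PS=0]
  L3: frame=0x28 idx=20 entry=0x2C007 [P=1 RW=1 US=1 PS=0]
  ⇒ phys 0x2CB42  [4 reads]

Access #1 fault: NONE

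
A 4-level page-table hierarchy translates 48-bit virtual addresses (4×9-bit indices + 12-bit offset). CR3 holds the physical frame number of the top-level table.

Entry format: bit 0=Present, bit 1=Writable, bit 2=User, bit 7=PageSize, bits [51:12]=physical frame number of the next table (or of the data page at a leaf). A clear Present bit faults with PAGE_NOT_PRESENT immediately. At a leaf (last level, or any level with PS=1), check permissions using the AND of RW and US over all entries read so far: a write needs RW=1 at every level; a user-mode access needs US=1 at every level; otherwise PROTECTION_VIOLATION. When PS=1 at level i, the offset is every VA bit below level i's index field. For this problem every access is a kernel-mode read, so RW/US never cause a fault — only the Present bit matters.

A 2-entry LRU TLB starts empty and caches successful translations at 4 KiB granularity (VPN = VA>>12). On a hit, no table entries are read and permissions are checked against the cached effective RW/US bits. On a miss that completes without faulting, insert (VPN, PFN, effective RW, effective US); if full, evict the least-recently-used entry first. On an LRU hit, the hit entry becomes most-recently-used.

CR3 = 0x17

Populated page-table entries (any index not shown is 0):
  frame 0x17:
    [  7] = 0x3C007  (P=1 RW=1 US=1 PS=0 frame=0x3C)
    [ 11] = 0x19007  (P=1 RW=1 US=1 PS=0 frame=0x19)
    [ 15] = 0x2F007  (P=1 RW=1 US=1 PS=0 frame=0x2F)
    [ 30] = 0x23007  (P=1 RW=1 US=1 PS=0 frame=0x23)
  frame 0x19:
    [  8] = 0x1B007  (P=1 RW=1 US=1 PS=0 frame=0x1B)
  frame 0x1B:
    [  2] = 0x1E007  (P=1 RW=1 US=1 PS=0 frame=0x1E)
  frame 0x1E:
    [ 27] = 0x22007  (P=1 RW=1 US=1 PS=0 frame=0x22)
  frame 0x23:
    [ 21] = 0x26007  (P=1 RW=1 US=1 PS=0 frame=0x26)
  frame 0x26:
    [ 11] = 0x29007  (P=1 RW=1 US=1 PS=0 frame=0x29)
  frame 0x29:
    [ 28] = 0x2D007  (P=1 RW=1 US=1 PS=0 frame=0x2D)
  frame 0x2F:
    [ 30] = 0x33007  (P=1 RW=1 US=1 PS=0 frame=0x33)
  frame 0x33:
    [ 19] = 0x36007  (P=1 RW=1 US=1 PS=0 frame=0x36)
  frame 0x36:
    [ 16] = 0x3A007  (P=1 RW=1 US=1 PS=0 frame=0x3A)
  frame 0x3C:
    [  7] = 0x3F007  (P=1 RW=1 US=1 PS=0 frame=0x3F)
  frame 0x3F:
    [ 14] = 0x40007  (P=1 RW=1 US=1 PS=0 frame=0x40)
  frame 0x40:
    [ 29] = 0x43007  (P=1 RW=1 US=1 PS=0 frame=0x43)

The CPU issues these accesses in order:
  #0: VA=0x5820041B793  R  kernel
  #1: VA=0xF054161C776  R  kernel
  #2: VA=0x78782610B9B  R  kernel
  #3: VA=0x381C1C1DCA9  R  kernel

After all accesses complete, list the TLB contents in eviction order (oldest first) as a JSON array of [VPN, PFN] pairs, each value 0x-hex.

Per-access translation:
#0 VA=0x5820041B793 (r,kernel):
  L0 @0x17[11] → 0x19007  P=1,RW=1,US=1,PS=0
  L1 @0x19[8] → 0x1B007  P=1,RW=1,US=1,PS=0
  L2 @0x1B[2] → 0x1E007  P=1,RW=1,US=1,PS=0
  L3 @0x1E[27] → 0x22007  P=1,RW=1,US=1,PS=0
  ✓ 0x22793  — 4 lookups
#1 VA=0xF054161C776 (r,kernel):
  L0 @0x17[30] → 0x23007  P=1,RW=1,US=1,PS=0
  L1 @0x23[21] → 0x26007  P=1,RW=1,US=1,PS=0
  L2 @0x26[11] → 0x29007  P=1,RW=1,US=1,PS=0
  L3 @0x29[28] → 0x2D007  P=1,RW=1,US=1,PS=0
  ✓ 0x2D776  — 4 lookups
#2 VA=0x78782610B9B (r,kernel):
  L0 @0x17[15] → 0x2F007  P=1,RW=1,US=1,PS=0
  L1 @0x2F[30] → 0x33007  P=1,RW=1,US=1,PS=0
  L2 @0x33[19] → 0x36007  P=1,RW=1,US=1,PS=0
  L3 @0x36[16] → 0x3A007  P=1,RW=1,US=1,PS=0
  ✓ 0x3AB9B  — 4 lookups
#3 VA=0x381C1C1DCA9 (r,kernel):
  L0 @0x17[7] → 0x3C007  P=1,RW=1,US=1,PS=0
  L1 @0x3C[7] → 0x3F007  P=1,RW=1,US=1,PS=0
  L2 @0x3F[14] → 0x40007  P=1,RW=1,US=1,PS=0
  L3 @0x40[29] → 0x43007  P=1,RW=1,US=1,PS=0
  ✓ 0x43CA9  — 4 lookups

TLB: [["0x78782610", "0x3A"], ["0x381C1C1D", "0x43"]]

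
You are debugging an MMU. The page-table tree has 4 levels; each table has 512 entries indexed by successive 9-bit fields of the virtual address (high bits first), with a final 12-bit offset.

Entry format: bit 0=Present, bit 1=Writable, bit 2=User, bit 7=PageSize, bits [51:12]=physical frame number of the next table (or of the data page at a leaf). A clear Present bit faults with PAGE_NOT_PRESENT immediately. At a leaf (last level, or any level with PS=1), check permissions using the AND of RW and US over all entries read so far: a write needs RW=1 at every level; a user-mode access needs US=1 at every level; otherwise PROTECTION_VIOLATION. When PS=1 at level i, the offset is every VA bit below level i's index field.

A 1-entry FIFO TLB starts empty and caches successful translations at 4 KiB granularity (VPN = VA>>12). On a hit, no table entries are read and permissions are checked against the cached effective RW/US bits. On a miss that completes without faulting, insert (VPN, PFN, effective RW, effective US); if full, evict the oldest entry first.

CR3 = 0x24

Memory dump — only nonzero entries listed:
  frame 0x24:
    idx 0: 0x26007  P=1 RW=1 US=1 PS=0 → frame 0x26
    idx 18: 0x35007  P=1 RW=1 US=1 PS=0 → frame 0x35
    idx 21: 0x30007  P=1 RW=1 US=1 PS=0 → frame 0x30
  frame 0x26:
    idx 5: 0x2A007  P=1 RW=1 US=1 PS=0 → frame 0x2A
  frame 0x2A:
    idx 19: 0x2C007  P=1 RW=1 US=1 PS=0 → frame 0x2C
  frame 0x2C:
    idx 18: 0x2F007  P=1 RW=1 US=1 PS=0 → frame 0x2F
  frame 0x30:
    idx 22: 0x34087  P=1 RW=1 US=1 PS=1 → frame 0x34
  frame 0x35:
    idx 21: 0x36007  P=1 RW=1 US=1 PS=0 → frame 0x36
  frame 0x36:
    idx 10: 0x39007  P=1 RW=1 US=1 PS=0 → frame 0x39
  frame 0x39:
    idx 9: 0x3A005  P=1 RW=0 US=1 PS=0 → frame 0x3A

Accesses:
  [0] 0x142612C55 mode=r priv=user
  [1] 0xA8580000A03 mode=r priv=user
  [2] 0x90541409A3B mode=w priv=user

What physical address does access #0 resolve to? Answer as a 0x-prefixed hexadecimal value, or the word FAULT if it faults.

Per-access translation:
#0 VA=0x142612C55 (r,user):
  L0: frame=0x24 idx=0 entry=0x26007 [P=1 RW=1 US=1 PS=0]
  L1: frame=0x26 idx=5 entry=0x2A007 [P=1 RW=1 US=1 PS=0]
  L2: frame=0x2A idx=19 entry=0x2C007 [P=1 RW=1 US=1 PS=0]
  L3: frame=0x2C idx=18 entry=0x2F007 [P=1 RW=1 US=1 PS=0]
  → PA=0x2FC55  (4 entries read)
#1 VA=0xA8580000A03 (r,user):
  L0: frame=0x24 idx=21 entry=0x30007 [P=1 RW=1 US=1 PS=0]
  L1: frame=0x30 idx=22 entry=0x34087 [P=1 RW=1 US=1 PS=1]
  → PA=0x34A03 (huge @L1)  (2 entries read)
#2 VA=0x90541409A3B (w,user):
  L0: frame=0x24 idx=18 entry=0x35007 [P=1 RW=1 US=1 PS=0]
  L1: frame=0x35 idx=21 entry=0x36007 [P=1 RW=1 US=1 PS=0]
  L2: frame=0x36 idx=10 entry=0x39007 [P=1 RW=1 US=1 PS=0]
  L3: frame=0x39 idx=9 entry=0x3A005 [P=1 RW=0 US=1 PS=0]
  ⇒ fault: PROTECTION_VIOLATION  — 4 lookups

Access #0 PA: 0x2FC55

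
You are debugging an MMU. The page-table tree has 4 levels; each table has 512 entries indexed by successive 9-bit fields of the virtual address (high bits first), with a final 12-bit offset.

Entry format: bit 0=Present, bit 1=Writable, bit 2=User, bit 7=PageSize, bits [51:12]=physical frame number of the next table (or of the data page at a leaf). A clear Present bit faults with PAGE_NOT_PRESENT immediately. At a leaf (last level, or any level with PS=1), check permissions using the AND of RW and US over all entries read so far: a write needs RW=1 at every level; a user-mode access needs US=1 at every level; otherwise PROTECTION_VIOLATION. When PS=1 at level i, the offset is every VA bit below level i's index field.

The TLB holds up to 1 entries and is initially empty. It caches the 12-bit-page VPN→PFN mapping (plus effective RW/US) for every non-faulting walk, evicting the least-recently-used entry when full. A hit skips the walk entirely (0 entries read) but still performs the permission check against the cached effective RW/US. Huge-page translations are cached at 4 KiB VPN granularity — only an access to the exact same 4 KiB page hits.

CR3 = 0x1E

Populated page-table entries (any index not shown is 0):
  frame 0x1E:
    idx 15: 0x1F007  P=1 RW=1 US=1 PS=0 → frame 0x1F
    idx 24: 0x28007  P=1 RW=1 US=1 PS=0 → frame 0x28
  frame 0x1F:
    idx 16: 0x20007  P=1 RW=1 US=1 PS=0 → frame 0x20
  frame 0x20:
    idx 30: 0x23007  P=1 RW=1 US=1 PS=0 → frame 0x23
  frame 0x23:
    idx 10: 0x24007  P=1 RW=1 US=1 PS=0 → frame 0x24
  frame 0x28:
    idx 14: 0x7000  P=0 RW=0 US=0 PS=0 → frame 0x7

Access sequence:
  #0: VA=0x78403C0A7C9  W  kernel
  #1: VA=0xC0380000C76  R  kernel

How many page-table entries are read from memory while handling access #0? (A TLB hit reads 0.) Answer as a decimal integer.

Trace:
#0 VA=0x78403C0A7C9 (w,kernel):
  lvl0: tbl 0x1E, slot 15 ⇒ 0x1F007 (P1/RW1/US1/PS0)
  lvl1: tbl 0x1F, slot 16 ⇒ 0x20007 (P1/RW1/US1/PS0)
  lvl2: tbl 0x20, slot 30 ⇒ 0x23007 (P1/RW1/US1/PS0)
  lvl3: tbl 0x23, slot 10 ⇒ 0x24007 (P1/RW1/US1/PS0)
  → PA=0x247C9  (4 entries read)
#1 VA=0xC0380000C76 (r,kernel):
  lvl0: tbl 0x1E, slot 24 ⇒ 0x28007 (P1/RW1/US1/PS0)
  lvl1: tbl 0x28, slot 14 ⇒ 0x7000 (P0/RW0/US0/PS0)
  ⇒ fault: PAGE_NOT_PRESENT  — 2 lookups

Entries read for #0: 4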